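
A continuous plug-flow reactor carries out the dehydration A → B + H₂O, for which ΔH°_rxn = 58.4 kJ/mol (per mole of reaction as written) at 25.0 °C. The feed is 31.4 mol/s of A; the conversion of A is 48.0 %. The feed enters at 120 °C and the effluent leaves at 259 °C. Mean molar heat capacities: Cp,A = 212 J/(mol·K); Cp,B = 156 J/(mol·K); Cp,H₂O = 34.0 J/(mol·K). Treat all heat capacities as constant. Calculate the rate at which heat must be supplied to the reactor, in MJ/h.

Extent of reaction ξ = 0.480 × 31.4 = 15.072 mol/s
Reaction term: ξ·ΔH°_rxn = 15.072 × 58.4 = 880.2 kJ/s
Sensible, feed 120→25 °C: -632.4 kJ/s
Outlet flows (mol/s): A 16.328, B 15.072, H₂O 15.072
Sensible, products 25→259 °C: 1480.1 kJ/s
Q = ΔH = 1727.9 kJ/s = 1727.9 kW
Heat supplied = 6220.5 MJ/h

Q_in = 6220 MJ/h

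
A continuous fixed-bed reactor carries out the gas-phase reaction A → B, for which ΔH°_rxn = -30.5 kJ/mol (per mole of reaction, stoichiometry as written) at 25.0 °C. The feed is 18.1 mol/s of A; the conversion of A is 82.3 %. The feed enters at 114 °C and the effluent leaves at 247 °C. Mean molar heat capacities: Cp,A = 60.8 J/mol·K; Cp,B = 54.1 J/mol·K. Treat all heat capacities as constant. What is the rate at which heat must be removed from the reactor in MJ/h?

Extent of reaction ξ = 0.823 × 18.1 = 14.896 mol/s
Reaction term: ξ·ΔH°_rxn = 14.896 × -30.5 = -454.34 kJ/s
Sensible, feed 114→25 °C: -97.943 kJ/s
Outlet flows (mol/s): A 3.2037, B 14.896
Sensible, products 25→247 °C: 222.15 kJ/s
Q = ΔH = -330.13 kJ/s = -330.13 kW
Heat removed = 1188.5 MJ/h

Q_out = 1190 MJ/h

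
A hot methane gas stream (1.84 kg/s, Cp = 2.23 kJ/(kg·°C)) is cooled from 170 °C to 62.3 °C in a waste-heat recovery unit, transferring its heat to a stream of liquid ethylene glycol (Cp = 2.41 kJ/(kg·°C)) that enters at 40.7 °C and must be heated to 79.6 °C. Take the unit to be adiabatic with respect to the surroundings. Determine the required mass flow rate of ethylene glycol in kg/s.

Heat released by hot stream: Q = 1.84 × 2.23 × (170 − 62.3) = 441.91 kJ/s
Energy balance on cold side (adiabatic exchanger): Q = ṁ_c·Cp_c·(T_c,out − T_c,in)
ṁ_c = 441.91 / [2.41 × (79.6 − 40.7)] = 4.7138 kg/s

ṁ_c = 4.71 kg/s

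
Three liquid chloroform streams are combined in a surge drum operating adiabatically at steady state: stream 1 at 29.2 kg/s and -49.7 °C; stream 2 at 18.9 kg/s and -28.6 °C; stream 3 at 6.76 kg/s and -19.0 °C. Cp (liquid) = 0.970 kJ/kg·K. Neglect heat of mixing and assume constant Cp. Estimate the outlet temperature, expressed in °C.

T_out = -38.6 °C

Adiabatic, steady state ⇒ Σ ṁᵢCp,ᵢ(T_out − Tᵢ) = 0
Σ ṁᵢCp,ᵢTᵢ = 29.2×0.970×-49.7 + 18.9×0.970×-28.6 + 6.76×0.970×-19.0 = -2056.6
Σ ṁᵢCp,ᵢ = 29.2×0.970 + 18.9×0.970 + 6.76×0.970 = 53.214
T_out = -2056.6 / 53.214 = -38.648 °C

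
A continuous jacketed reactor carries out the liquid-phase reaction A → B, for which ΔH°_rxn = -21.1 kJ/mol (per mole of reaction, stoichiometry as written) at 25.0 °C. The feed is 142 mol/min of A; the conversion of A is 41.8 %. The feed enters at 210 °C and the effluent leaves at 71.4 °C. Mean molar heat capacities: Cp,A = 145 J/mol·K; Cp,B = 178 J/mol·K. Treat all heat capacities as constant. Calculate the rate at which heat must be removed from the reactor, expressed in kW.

Q_out = 66.9 kW

Extent of reaction ξ = 0.418 × 142 = 59.356 mol/min
Reaction term: ξ·ΔH°_rxn = 59.356 × -21.1 = -1252.4 kJ/min
Sensible, feed 210→25 °C: -3809.2 kJ/min
Outlet flows (mol/min): A 82.644, B 59.356
Sensible, products 25→71.4 °C: 1046.3 kJ/min
Q = ΔH = -4015.3 kJ/min = -66.922 kW
Heat removed = 66.922 kW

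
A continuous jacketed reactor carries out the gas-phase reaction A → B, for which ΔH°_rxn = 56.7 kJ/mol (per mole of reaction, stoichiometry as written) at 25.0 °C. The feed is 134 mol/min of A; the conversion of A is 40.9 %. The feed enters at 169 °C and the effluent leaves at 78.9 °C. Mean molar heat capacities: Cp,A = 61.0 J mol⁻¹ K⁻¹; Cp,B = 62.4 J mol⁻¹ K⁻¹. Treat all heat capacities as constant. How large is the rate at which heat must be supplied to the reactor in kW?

Extent of reaction ξ = 0.409 × 134 = 54.806 mol/min
Reaction term: ξ·ΔH°_rxn = 54.806 × 56.7 = 3107.5 kJ/min
Sensible, feed 169→25 °C: -1177.1 kJ/min
Outlet flows (mol/min): A 79.194, B 54.806
Sensible, products 25→78.9 °C: 444.71 kJ/min
Q = ΔH = 2375.2 kJ/min = 39.586 kW
Heat supplied = 39.586 kW

Q_in = 39.6 kW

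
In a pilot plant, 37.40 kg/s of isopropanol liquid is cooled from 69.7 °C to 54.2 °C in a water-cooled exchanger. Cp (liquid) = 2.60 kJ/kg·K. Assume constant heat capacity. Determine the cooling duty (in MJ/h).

Q_c = 5430 MJ/h

Q = ṁ·Cp·ΔT = 37.40 × 2.60 × (54.2 − 69.7) = -1507.2 kJ/s
Cooling duty = 5426 MJ/h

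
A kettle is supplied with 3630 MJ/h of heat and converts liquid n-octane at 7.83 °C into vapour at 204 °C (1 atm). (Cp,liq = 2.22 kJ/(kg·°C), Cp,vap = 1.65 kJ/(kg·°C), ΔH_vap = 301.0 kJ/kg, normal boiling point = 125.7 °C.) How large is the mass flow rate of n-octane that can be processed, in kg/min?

ṁ = 87.4 kg/min

Δh = 2.22×(125.7−7.83) + 301.0 + 1.65×(204−125.7) = 691.87 kJ/kg
Q = 3630 MJ/h = 1008.3 kJ/s = 60500 kJ/min
ṁ = Q/Δh = 60500 / 691.87 = 87.445 kg/min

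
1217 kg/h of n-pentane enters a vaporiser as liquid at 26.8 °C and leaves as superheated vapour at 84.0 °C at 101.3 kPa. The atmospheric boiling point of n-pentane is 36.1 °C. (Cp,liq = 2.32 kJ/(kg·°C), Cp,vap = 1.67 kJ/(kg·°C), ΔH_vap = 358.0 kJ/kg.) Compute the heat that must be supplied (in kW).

liquid 26.8→36.1 °C: 21.576 kJ/kg
vaporisation at 36.1 °C: 358 kJ/kg
vapour 36.1→84.0 °C: 79.993 kJ/kg
Δh = 21.576 + 358 + 79.993 = 459.57 kJ/kg
Q = ṁ·Δh = 1217 kg/h × 459.57 kJ/kg = 559300 kJ/h
|Q| = 155.36 kW

Q = 155 kW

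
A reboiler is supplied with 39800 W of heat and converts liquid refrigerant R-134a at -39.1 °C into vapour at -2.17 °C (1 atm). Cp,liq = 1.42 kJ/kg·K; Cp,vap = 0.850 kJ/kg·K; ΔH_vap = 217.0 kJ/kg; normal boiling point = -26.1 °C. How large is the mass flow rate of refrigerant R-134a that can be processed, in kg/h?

ṁ = 560 kg/h

Δh = 1.42×(-26.1−-39.1) + 217.0 + 0.850×(-2.17−-26.1) = 255.8 kJ/kg
Q = 39800 W = 39.8 kJ/s = 143280 kJ/h
ṁ = Q/Δh = 143280 / 255.8 = 560.12 kg/h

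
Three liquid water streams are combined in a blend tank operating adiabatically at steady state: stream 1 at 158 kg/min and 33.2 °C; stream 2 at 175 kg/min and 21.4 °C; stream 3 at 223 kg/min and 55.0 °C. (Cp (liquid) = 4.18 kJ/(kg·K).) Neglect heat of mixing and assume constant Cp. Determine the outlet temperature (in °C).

T_out = 38.2 °C

No heat crosses the boundary, so H_out = H_in.
T_out = Σ ṁᵢCp,ᵢTᵢ / Σ ṁᵢCp,ᵢ
      = 88848 / 2324.1 = 38.229 °C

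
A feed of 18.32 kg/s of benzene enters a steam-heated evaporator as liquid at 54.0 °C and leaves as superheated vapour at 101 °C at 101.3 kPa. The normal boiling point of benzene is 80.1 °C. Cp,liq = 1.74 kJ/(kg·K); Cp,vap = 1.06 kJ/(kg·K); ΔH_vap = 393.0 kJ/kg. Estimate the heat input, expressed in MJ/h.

Q = 30400 MJ/h

liquid 54.0→80.1 °C: 45.414 kJ/kg
vaporisation at 80.1 °C: 393 kJ/kg
vapour 80.1→101 °C: 22.154 kJ/kg
Δh = 45.414 + 393 + 22.154 = 460.57 kJ/kg
Q = ṁ·Δh = 18.32 kg/s × 460.57 kJ/kg = 8437.6 kJ/s
|Q| = 8437.6 kW = 30375 MJ/h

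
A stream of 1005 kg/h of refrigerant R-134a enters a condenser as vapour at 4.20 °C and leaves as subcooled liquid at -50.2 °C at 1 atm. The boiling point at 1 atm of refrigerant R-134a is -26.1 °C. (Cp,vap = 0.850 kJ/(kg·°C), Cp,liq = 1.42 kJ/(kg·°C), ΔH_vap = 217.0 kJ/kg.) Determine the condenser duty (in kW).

Q_c = 77.3 kW

vapour 4.20→-26.1 °C: -25.755 kJ/kg
condensation at -26.1 °C: -217 kJ/kg
liquid -26.1→-50.2 °C: -34.222 kJ/kg
Δh = -25.755 + -217 + -34.222 = -276.98 kJ/kg
Q = ṁ·Δh = 1005 kg/h × -276.98 kJ/kg = -278360 kJ/h
|Q| = 77.323 kW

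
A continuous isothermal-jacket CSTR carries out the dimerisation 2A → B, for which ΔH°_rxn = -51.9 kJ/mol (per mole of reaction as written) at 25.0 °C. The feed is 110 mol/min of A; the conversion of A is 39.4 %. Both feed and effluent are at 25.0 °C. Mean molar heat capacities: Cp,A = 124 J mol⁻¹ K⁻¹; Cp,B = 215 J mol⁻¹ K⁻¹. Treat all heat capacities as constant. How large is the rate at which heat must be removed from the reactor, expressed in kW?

Q_out = 18.7 kW

Extent of reaction ξ = 0.394 × 110 / 2 = 21.67 mol/min
Reaction term: ξ·ΔH°_rxn = 21.67 × -51.9 = -1124.7 kJ/min
Q = ΔH = -1124.7 kJ/min = -18.745 kW
Heat removed = 18.745 kW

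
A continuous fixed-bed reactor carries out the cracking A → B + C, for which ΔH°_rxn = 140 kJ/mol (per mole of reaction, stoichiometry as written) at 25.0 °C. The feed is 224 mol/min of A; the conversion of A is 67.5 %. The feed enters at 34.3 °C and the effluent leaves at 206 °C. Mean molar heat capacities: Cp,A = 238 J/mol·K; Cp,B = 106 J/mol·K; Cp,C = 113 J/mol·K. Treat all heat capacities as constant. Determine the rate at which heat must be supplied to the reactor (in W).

Extent of reaction ξ = 0.675 × 224 = 151.2 mol/min
Reaction term: ξ·ΔH°_rxn = 151.2 × 140 = 21168 kJ/min
Sensible, feed 34.3→25 °C: -495.8 kJ/min
Outlet flows (mol/min): A 72.8, B 151.2, C 151.2
Sensible, products 25→206 °C: 9129.5 kJ/min
Q = ΔH = 29802 kJ/min = 496.69 kW
Heat supplied = 496690 W

Q_in = 497000 W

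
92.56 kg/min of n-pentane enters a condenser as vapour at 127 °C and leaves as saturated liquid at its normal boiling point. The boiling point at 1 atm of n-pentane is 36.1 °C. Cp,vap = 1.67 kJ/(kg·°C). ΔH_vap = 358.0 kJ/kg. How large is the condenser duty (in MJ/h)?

Q_c = 2830 MJ/h

vapour 127→36.1 °C: -151.8 kJ/kg
condensation at 36.1 °C: -358 kJ/kg
Δh = -151.8 + -358 = -509.8 kJ/kg
Q = ṁ·Δh = 92.56 kg/min × -509.8 kJ/kg = -47187 kJ/min
|Q| = 786.46 kW = 2831.2 MJ/h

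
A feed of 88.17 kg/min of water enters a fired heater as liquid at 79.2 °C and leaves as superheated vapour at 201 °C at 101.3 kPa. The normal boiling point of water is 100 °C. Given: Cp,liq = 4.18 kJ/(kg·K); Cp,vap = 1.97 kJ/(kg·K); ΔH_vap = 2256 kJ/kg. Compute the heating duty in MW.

liquid 79.2→100 °C: 86.944 kJ/kg
vaporisation at 100 °C: 2256 kJ/kg
vapour 100→201 °C: 198.97 kJ/kg
Δh = 86.944 + 2256 + 198.97 = 2541.9 kJ/kg
Q = ṁ·Δh = 88.17 kg/min × 2541.9 kJ/kg = 224120 kJ/min
|Q| = 3735.3 kW = 3.7353 MW

Q = 3.74 MW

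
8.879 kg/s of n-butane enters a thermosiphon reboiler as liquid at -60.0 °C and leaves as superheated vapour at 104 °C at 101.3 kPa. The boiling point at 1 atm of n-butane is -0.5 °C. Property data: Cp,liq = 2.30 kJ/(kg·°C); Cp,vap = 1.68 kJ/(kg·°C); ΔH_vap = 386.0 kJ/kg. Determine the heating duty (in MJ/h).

liquid -60.0→-0.5 °C: 136.85 kJ/kg
vaporisation at -0.5 °C: 386 kJ/kg
vapour -0.5→104 °C: 175.56 kJ/kg
Δh = 136.85 + 386 + 175.56 = 698.41 kJ/kg
Q = ṁ·Δh = 8.879 kg/s × 698.41 kJ/kg = 6201.2 kJ/s
|Q| = 6201.2 kW = 22324 MJ/h

Q = 22300 MJ/h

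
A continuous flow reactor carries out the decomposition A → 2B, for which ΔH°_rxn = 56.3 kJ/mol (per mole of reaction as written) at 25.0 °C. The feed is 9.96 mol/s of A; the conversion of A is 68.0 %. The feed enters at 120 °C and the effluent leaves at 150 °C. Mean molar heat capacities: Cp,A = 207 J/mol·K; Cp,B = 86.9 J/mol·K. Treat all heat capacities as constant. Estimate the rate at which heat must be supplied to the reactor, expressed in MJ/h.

Extent of reaction ξ = 0.680 × 9.96 = 6.7728 mol/s
Reaction term: ξ·ΔH°_rxn = 6.7728 × 56.3 = 381.31 kJ/s
Sensible, feed 120→25 °C: -195.86 kJ/s
Outlet flows (mol/s): A 3.1872, B 13.546
Sensible, products 25→150 °C: 229.61 kJ/s
Q = ΔH = 415.05 kJ/s = 415.05 kW
Heat supplied = 1494.2 MJ/h

Q_in = 1490 MJ/h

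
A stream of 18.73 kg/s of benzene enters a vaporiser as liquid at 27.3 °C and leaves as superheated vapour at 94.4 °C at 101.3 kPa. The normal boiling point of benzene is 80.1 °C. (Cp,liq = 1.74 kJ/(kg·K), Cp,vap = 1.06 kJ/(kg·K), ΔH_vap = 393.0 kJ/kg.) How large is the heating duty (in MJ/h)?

liquid 27.3→80.1 °C: 91.872 kJ/kg
vaporisation at 80.1 °C: 393 kJ/kg
vapour 80.1→94.4 °C: 15.158 kJ/kg
Δh = 91.872 + 393 + 15.158 = 500.03 kJ/kg
Q = ṁ·Δh = 18.73 kg/s × 500.03 kJ/kg = 9365.6 kJ/s
|Q| = 9365.6 kW = 33716 MJ/h

Q = 33700 MJ/h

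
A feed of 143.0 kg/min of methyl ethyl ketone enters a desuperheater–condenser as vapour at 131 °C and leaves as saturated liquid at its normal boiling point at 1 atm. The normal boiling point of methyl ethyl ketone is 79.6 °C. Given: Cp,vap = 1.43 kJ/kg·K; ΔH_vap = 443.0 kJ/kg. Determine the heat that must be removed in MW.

vapour 131→79.6 °C: -73.502 kJ/kg
condensation at 79.6 °C: -443 kJ/kg
Δh = -73.502 + -443 = -516.5 kJ/kg
Q = ṁ·Δh = 143.0 kg/min × -516.5 kJ/kg = -73860 kJ/min
|Q| = 1231 kW = 1.231 MW

Q_c = 1.23 MW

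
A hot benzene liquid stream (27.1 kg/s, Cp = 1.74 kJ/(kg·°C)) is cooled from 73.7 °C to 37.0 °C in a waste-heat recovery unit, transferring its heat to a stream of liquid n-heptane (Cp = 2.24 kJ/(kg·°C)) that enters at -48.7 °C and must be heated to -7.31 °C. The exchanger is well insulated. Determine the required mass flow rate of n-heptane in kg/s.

ṁ_c = 18.7 kg/s

Heat released by hot stream: Q = 27.1 × 1.74 × (73.7 − 37.0) = 1730.6 kJ/s
Energy balance on cold side (adiabatic exchanger): Q = ṁ_c·Cp_c·(T_c,out − T_c,in)
ṁ_c = 1730.6 / [2.24 × (-7.31 − -48.7)] = 18.666 kg/s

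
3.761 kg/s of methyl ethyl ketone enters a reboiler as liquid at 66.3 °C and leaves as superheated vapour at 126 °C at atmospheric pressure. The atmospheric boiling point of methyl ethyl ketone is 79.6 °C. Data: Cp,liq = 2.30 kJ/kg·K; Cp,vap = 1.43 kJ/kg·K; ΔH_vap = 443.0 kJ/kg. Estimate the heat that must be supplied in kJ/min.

liquid 66.3→79.6 °C: 30.59 kJ/kg
vaporisation at 79.6 °C: 443 kJ/kg
vapour 79.6→126 °C: 66.352 kJ/kg
Δh = 30.59 + 443 + 66.352 = 539.94 kJ/kg
Q = ṁ·Δh = 3.761 kg/s × 539.94 kJ/kg = 2030.7 kJ/s
|Q| = 2030.7 kW = 121840 kJ/min

Q = 122000 kJ/min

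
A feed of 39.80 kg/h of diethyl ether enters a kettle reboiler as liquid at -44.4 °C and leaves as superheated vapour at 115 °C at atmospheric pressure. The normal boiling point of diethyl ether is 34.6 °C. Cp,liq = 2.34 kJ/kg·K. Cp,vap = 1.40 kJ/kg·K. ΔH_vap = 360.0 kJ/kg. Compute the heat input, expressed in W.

Q = 7270 W

liquid -44.4→34.6 °C: 184.86 kJ/kg
vaporisation at 34.6 °C: 360 kJ/kg
vapour 34.6→115 °C: 112.56 kJ/kg
Δh = 184.86 + 360 + 112.56 = 657.42 kJ/kg
Q = ṁ·Δh = 39.80 kg/h × 657.42 kJ/kg = 26165 kJ/h
|Q| = 7.2681 kW = 7268.1 W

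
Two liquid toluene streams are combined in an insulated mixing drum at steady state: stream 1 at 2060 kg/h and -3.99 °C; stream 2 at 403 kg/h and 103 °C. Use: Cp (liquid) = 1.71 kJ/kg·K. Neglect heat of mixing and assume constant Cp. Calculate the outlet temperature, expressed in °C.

T_out = 13.5 °C

Adiabatic, steady state ⇒ Σ ṁᵢCp,ᵢ(T_out − Tᵢ) = 0
Σ ṁᵢCp,ᵢTᵢ = 2060×1.71×-3.99 + 403×1.71×103 = 56925
Σ ṁᵢCp,ᵢ = 2060×1.71 + 403×1.71 = 4211.7
T_out = 56925 / 4211.7 = 13.516 °C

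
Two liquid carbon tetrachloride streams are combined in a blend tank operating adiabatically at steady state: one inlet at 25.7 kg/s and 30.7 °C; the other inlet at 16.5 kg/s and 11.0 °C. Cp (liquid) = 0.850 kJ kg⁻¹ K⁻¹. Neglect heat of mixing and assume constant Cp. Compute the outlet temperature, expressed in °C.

T_out = 23.0 °C

Adiabatic, steady state ⇒ Σ ṁᵢCp,ᵢ(T_out − Tᵢ) = 0
Σ ṁᵢCp,ᵢTᵢ = 25.7×0.850×30.7 + 16.5×0.850×11.0 = 824.92
Σ ṁᵢCp,ᵢ = 25.7×0.850 + 16.5×0.850 = 35.87
T_out = 824.92 / 35.87 = 22.997 °C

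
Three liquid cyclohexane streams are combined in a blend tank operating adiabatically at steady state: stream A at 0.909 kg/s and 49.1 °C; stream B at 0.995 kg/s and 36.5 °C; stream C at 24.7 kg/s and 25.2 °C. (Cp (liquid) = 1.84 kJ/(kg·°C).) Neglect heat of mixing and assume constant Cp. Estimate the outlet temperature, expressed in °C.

No heat crosses the boundary, so H_out = H_in.
Σ ṁᵢCp,ᵢTᵢ = 0.909×1.84×49.1 + 0.995×1.84×36.5 + 24.7×1.84×25.2 = 1294.2
Σ ṁᵢCp,ᵢ = 0.909×1.84 + 0.995×1.84 + 24.7×1.84 = 48.951
T_out = 1294.2 / 48.951 = 26.439 °C

T_out = 26.4 °C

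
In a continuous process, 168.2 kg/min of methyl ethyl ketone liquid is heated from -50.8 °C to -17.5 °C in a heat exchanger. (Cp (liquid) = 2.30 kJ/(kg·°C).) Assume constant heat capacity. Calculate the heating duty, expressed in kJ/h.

Q = ṁ·Cp·ΔT = 168.2 × 2.30 × (-17.5 − -50.8) = 12882 kJ/min
Converting: 12882 / 60 s = 214.71 kW
Heating duty = 772950 kJ/h

Q = 773000 kJ/h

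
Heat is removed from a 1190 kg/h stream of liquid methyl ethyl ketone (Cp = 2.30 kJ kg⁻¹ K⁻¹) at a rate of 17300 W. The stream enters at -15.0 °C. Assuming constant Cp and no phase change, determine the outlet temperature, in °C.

Q = 17300 W = 62280 kJ/h
ΔT = Q/(ṁ·Cp) = 62280/(1190×2.30) = 22.755 K
T_out = -15.0 − 22.755 = -37.755 °C

T_out = -37.8 °C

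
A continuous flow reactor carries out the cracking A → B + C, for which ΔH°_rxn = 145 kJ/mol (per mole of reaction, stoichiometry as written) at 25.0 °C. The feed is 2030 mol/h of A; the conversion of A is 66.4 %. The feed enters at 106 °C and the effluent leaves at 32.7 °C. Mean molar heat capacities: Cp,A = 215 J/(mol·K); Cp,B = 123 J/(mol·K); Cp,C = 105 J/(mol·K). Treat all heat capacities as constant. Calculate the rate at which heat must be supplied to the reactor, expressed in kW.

Q_in = 45.4 kW

Extent of reaction ξ = 0.664 × 2030 = 1347.9 mol/h
Reaction term: ξ·ΔH°_rxn = 1347.9 × 145 = 195450 kJ/h
Sensible, feed 106→25 °C: -35352 kJ/h
Outlet flows (mol/h): A 682.08, B 1347.9, C 1347.9
Sensible, products 25→32.7 °C: 3495.6 kJ/h
Q = ΔH = 163590 kJ/h = 45.442 kW
Heat supplied = 45.442 kW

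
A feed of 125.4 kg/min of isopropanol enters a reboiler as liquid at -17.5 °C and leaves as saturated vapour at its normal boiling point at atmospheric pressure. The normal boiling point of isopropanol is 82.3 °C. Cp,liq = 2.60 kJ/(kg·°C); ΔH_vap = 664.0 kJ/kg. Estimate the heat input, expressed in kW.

liquid -17.5→82.3 °C: 259.48 kJ/kg
vaporisation at 82.3 °C: 664 kJ/kg
Δh = 259.48 + 664 = 923.48 kJ/kg
Q = ṁ·Δh = 125.4 kg/min × 923.48 kJ/kg = 115800 kJ/min
|Q| = 1930.1 kW

Q = 1930 kW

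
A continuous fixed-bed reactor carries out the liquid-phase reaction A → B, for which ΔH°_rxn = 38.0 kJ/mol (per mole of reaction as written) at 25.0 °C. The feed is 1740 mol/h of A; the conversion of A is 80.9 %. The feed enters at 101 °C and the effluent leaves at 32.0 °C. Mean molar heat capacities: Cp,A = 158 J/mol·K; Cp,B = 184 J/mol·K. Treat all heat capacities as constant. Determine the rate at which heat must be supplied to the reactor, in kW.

Extent of reaction ξ = 0.809 × 1740 = 1407.7 mol/h
Reaction term: ξ·ΔH°_rxn = 1407.7 × 38.0 = 53491 kJ/h
Sensible, feed 101→25 °C: -20894 kJ/h
Outlet flows (mol/h): A 332.34, B 1407.7
Sensible, products 25→32.0 °C: 2180.6 kJ/h
Q = ΔH = 34778 kJ/h = 9.6605 kW
Heat supplied = 9.6605 kW

Q_in = 9.66 kW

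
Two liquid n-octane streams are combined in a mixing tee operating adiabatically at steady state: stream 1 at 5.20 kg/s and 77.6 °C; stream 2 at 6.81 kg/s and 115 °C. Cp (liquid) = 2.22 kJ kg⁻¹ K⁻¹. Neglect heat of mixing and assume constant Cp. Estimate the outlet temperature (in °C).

Energy balance with Q = 0: Σ ṁᵢCp,ᵢ(T_out − Tᵢ) = 0
Σ ṁᵢCp,ᵢTᵢ = 5.20×2.22×77.6 + 6.81×2.22×115 = 2634.4
Σ ṁᵢCp,ᵢ = 5.20×2.22 + 6.81×2.22 = 26.662
T_out = 2634.4 / 26.662 = 98.807 °C

T_out = 98.8 °C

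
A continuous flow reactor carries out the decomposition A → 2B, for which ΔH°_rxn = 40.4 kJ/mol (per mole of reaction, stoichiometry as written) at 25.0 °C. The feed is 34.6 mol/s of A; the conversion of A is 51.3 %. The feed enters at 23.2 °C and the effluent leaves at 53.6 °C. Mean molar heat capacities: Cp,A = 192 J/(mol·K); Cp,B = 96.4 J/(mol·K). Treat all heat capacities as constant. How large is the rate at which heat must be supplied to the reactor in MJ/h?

Q_in = 3310 MJ/h

Extent of reaction ξ = 0.513 × 34.6 = 17.75 mol/s
Reaction term: ξ·ΔH°_rxn = 17.75 × 40.4 = 717.09 kJ/s
Sensible, feed 23.2→25 °C: 11.958 kJ/s
Outlet flows (mol/s): A 16.85, B 35.5
Sensible, products 25→53.6 °C: 190.4 kJ/s
Q = ΔH = 919.45 kJ/s = 919.45 kW
Heat supplied = 3310 MJ/h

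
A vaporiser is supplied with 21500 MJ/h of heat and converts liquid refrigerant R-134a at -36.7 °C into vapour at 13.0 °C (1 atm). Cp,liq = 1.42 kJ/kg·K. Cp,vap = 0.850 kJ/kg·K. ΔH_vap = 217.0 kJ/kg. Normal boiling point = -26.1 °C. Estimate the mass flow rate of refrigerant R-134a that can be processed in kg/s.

ṁ = 22.5 kg/s

Δh = 1.42×(-26.1−-36.7) + 217.0 + 0.850×(13.0−-26.1) = 265.29 kJ/kg
Q = 21500 MJ/h = 5972.2 kJ/s = 5972.2 kJ/s
ṁ = Q/Δh = 5972.2 / 265.29 = 22.512 kg/s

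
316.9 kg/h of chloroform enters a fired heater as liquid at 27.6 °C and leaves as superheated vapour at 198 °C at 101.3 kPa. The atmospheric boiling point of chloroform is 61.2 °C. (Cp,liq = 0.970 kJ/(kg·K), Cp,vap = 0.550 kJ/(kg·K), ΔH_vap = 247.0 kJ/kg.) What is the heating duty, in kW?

Q = 31.2 kW

liquid 27.6→61.2 °C: 32.592 kJ/kg
vaporisation at 61.2 °C: 247 kJ/kg
vapour 61.2→198 °C: 75.24 kJ/kg
Δh = 32.592 + 247 + 75.24 = 354.83 kJ/kg
Q = ṁ·Δh = 316.9 kg/h × 354.83 kJ/kg = 112450 kJ/h
|Q| = 31.235 kW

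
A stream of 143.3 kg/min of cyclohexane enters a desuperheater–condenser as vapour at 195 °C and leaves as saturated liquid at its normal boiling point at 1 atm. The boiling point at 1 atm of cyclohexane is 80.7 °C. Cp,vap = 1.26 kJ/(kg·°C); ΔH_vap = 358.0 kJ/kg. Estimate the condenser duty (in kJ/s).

vapour 195→80.7 °C: -144.02 kJ/kg
condensation at 80.7 °C: -358 kJ/kg
Δh = -144.02 + -358 = -502.02 kJ/kg
Q = ṁ·Δh = 143.3 kg/min × -502.02 kJ/kg = -71939 kJ/min
|Q| = 1199 kW

Q_c = 1200 kJ/s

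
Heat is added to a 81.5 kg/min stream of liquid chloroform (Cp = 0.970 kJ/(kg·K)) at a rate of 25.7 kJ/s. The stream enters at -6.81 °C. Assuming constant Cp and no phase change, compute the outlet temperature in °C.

T_out = 12.7 °C

Q = 25.7 kJ/s = 1542 kJ/min
ΔT = Q/(ṁ·Cp) = 1542/(81.5×0.970) = 19.505 K
T_out = -6.81 + 19.505 = 12.695 °C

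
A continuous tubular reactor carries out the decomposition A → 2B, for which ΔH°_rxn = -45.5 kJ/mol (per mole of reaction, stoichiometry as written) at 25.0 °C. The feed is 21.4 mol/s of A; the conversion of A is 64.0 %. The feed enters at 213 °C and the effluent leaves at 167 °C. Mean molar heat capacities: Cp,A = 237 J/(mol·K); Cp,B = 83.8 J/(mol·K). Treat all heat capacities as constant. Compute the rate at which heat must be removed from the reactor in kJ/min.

Extent of reaction ξ = 0.640 × 21.4 = 13.696 mol/s
Reaction term: ξ·ΔH°_rxn = 13.696 × -45.5 = -623.17 kJ/s
Sensible, feed 213→25 °C: -953.5 kJ/s
Outlet flows (mol/s): A 7.704, B 27.392
Sensible, products 25→167 °C: 585.22 kJ/s
Q = ΔH = -991.44 kJ/s = -991.44 kW
Heat removed = 59487 kJ/min

Q_out = 59500 kJ/min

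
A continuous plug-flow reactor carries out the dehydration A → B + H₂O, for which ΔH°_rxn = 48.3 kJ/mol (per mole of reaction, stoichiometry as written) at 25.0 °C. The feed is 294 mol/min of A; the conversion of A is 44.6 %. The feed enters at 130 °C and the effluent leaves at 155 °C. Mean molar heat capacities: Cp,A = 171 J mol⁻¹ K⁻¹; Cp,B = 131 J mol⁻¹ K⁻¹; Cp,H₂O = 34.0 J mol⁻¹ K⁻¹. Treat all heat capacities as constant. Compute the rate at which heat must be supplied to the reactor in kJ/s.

Q_in = 125 kJ/s

Extent of reaction ξ = 0.446 × 294 = 131.12 mol/min
Reaction term: ξ·ΔH°_rxn = 131.12 × 48.3 = 6333.3 kJ/min
Sensible, feed 130→25 °C: -5278.8 kJ/min
Outlet flows (mol/min): A 162.88, B 131.12, H₂O 131.12
Sensible, products 25→155 °C: 6433.3 kJ/min
Q = ΔH = 7487.9 kJ/min = 124.8 kW
Heat supplied = 124.8 kJ/s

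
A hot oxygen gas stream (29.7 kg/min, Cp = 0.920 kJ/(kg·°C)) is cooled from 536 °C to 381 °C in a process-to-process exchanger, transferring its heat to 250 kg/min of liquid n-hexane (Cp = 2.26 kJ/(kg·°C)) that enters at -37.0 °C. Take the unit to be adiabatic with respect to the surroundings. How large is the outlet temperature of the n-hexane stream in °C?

Heat released by hot stream: Q = 29.7 × 0.920 × (536 − 381) = 4235.2 kJ/min
Energy balance on cold side (adiabatic exchanger): Q = ṁ_c·Cp_c·(T_c,out − T_c,in)
T_c,out = -37.0 + 4235.2/(250 × 2.26) = -29.504 °C

T_c,out = -29.5 °C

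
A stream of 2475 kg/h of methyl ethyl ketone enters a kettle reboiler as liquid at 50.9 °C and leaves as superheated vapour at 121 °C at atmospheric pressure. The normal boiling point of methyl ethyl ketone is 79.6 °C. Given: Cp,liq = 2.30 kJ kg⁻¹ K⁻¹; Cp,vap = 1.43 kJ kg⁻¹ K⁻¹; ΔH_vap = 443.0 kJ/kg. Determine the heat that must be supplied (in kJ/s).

Q = 391 kJ/s

liquid 50.9→79.6 °C: 66.01 kJ/kg
vaporisation at 79.6 °C: 443 kJ/kg
vapour 79.6→121 °C: 59.202 kJ/kg
Δh = 66.01 + 443 + 59.202 = 568.21 kJ/kg
Q = ṁ·Δh = 2475 kg/h × 568.21 kJ/kg = 1.4063e+06 kJ/h
|Q| = 390.65 kW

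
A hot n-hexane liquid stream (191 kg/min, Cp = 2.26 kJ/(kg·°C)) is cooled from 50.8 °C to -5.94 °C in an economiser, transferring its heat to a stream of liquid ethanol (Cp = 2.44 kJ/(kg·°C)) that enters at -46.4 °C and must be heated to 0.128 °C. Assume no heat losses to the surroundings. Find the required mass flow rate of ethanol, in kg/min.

ṁ_c = 216 kg/min

Heat released by hot stream: Q = 191 × 2.26 × (50.8 − -5.94) = 24492 kJ/min
Energy balance on cold side (adiabatic exchanger): Q = ṁ_c·Cp_c·(T_c,out − T_c,in)
ṁ_c = 24492 / [2.44 × (0.128 − -46.4)] = 215.74 kg/min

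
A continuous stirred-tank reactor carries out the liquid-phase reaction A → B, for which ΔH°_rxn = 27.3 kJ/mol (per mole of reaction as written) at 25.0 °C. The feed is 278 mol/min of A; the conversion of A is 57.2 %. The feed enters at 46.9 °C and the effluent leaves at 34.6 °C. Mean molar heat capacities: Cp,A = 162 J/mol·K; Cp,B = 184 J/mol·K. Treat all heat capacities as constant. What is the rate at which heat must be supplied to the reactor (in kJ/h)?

Q_in = 229000 kJ/h

Extent of reaction ξ = 0.572 × 278 = 159.02 mol/min
Reaction term: ξ·ΔH°_rxn = 159.02 × 27.3 = 4341.1 kJ/min
Sensible, feed 46.9→25 °C: -986.29 kJ/min
Outlet flows (mol/min): A 118.98, B 159.02
Sensible, products 25→34.6 °C: 465.93 kJ/min
Q = ΔH = 3820.8 kJ/min = 63.68 kW
Heat supplied = 229250 kJ/h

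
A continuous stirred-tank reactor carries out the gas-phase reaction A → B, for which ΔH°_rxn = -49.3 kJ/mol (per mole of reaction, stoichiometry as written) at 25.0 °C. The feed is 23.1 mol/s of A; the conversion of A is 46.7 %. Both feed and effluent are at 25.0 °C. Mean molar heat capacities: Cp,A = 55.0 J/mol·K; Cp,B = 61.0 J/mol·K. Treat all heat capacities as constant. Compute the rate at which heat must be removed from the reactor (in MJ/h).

Extent of reaction ξ = 0.467 × 23.1 = 10.788 mol/s
Reaction term: ξ·ΔH°_rxn = 10.788 × -49.3 = -531.83 kJ/s
Q = ΔH = -531.83 kJ/s = -531.83 kW
Heat removed = 1914.6 MJ/h

Q_out = 1910 MJ/h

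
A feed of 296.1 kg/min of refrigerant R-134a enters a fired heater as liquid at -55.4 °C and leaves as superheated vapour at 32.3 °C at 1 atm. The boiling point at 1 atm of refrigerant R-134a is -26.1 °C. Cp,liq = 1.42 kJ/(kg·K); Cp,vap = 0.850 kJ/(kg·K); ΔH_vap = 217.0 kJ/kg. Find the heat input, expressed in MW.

Q = 1.52 MW

liquid -55.4→-26.1 °C: 41.606 kJ/kg
vaporisation at -26.1 °C: 217 kJ/kg
vapour -26.1→32.3 °C: 49.64 kJ/kg
Δh = 41.606 + 217 + 49.64 = 308.25 kJ/kg
Q = ṁ·Δh = 296.1 kg/min × 308.25 kJ/kg = 91272 kJ/min
|Q| = 1521.2 kW = 1.5212 MW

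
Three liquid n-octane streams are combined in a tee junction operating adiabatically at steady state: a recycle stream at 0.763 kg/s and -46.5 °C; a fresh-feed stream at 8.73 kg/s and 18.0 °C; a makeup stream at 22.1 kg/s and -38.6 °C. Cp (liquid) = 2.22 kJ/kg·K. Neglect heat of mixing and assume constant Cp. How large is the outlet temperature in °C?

T_out = -23.2 °C

Energy balance with Q = 0: Σ ṁᵢCp,ᵢ(T_out − Tᵢ) = 0
T_out = Σ ṁᵢCp,ᵢTᵢ / Σ ṁᵢCp,ᵢ
      = -1623.7 / 70.136 = -23.151 °C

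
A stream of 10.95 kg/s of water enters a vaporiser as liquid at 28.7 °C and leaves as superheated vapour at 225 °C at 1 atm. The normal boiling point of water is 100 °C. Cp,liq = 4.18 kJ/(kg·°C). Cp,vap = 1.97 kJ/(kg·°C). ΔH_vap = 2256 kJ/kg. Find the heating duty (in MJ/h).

Q = 110000 MJ/h

liquid 28.7→100 °C: 298.03 kJ/kg
vaporisation at 100 °C: 2256 kJ/kg
vapour 100→225 °C: 246.25 kJ/kg
Δh = 298.03 + 2256 + 246.25 = 2800.3 kJ/kg
Q = ṁ·Δh = 10.95 kg/s × 2800.3 kJ/kg = 30663 kJ/s
|Q| = 30663 kW = 110390 MJ/h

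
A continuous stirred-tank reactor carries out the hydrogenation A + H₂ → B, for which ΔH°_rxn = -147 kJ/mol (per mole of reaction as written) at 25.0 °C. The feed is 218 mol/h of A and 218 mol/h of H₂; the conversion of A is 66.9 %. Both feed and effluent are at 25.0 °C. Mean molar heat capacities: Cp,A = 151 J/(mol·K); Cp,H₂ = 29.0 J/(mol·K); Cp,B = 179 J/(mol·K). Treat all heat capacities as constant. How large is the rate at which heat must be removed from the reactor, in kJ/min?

Extent of reaction ξ = 0.669 × 218 = 145.84 mol/h
Reaction term: ξ·ΔH°_rxn = 145.84 × -147 = -21439 kJ/h
Q = ΔH = -21439 kJ/h = -5.9552 kW
Heat removed = 357.31 kJ/min

Q_out = 357 kJ/min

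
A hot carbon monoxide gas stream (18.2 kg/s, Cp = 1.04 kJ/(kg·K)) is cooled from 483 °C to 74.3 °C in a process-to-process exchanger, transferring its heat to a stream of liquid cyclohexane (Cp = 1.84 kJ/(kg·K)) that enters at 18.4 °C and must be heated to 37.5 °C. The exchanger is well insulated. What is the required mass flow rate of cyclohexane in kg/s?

ṁ_c = 220 kg/s

Heat released by hot stream: Q = 18.2 × 1.04 × (483 − 74.3) = 7735.9 kJ/s
Energy balance on cold side (adiabatic exchanger): Q = ṁ_c·Cp_c·(T_c,out − T_c,in)
ṁ_c = 7735.9 / [1.84 × (37.5 − 18.4)] = 220.12 kg/s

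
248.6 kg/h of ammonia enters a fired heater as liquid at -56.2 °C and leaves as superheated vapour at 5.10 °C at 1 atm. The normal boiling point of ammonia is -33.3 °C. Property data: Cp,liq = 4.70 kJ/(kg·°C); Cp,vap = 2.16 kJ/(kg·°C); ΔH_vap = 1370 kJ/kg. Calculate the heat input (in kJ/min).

Q = 6470 kJ/min

liquid -56.2→-33.3 °C: 107.63 kJ/kg
vaporisation at -33.3 °C: 1370 kJ/kg
vapour -33.3→5.10 °C: 82.944 kJ/kg
Δh = 107.63 + 1370 + 82.944 = 1560.6 kJ/kg
Q = ṁ·Δh = 248.6 kg/h × 1560.6 kJ/kg = 387960 kJ/h
|Q| = 107.77 kW = 6466 kJ/min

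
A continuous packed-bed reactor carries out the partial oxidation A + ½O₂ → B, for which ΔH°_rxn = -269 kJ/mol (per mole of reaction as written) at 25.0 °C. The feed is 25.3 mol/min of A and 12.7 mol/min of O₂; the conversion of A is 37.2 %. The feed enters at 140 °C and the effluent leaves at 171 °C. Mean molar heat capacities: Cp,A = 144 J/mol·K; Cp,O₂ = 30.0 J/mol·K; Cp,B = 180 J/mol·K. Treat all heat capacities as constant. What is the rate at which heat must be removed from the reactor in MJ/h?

Q_out = 143 MJ/h

Extent of reaction ξ = 0.372 × 25.3 = 9.4116 mol/min
Reaction term: ξ·ΔH°_rxn = 9.4116 × -269 = -2531.7 kJ/min
Sensible, feed 140→25 °C: -462.78 kJ/min
Outlet flows (mol/min): A 15.888, O₂ 7.9942, B 9.4116
Sensible, products 25→171 °C: 616.39 kJ/min
Q = ΔH = -2378.1 kJ/min = -39.635 kW
Heat removed = 142.69 MJ/h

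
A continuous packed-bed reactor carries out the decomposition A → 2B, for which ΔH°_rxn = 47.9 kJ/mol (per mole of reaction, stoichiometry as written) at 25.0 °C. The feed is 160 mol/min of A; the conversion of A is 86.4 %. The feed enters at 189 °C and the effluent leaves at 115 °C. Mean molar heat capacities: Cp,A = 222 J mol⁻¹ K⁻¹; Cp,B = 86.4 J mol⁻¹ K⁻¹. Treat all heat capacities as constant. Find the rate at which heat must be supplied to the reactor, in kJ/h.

Extent of reaction ξ = 0.864 × 160 = 138.24 mol/min
Reaction term: ξ·ΔH°_rxn = 138.24 × 47.9 = 6621.7 kJ/min
Sensible, feed 189→25 °C: -5825.3 kJ/min
Outlet flows (mol/min): A 21.76, B 276.48
Sensible, products 25→115 °C: 2584.7 kJ/min
Q = ΔH = 3381.1 kJ/min = 56.351 kW
Heat supplied = 202870 kJ/h

Q_in = 203000 kJ/h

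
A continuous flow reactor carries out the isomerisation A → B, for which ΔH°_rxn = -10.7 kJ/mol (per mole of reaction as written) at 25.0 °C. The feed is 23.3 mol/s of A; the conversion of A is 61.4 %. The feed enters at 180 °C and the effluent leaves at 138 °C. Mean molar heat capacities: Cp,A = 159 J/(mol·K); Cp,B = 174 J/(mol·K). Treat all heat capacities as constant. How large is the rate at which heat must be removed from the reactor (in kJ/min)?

Q_out = 17100 kJ/min

Extent of reaction ξ = 0.614 × 23.3 = 14.306 mol/s
Reaction term: ξ·ΔH°_rxn = 14.306 × -10.7 = -153.08 kJ/s
Sensible, feed 180→25 °C: -574.23 kJ/s
Outlet flows (mol/s): A 8.9938, B 14.306
Sensible, products 25→138 °C: 442.88 kJ/s
Q = ΔH = -284.42 kJ/s = -284.42 kW
Heat removed = 17065 kJ/min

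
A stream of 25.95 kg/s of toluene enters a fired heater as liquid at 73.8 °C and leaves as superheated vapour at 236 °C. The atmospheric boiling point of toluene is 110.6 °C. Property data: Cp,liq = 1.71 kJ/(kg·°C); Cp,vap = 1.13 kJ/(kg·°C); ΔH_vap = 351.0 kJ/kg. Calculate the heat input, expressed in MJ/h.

liquid 73.8→110.6 °C: 62.928 kJ/kg
vaporisation at 110.6 °C: 351 kJ/kg
vapour 110.6→236 °C: 141.7 kJ/kg
Δh = 62.928 + 351 + 141.7 = 555.63 kJ/kg
Q = ṁ·Δh = 25.95 kg/s × 555.63 kJ/kg = 14419 kJ/s
|Q| = 14419 kW = 51907 MJ/h

Q = 51900 MJ/h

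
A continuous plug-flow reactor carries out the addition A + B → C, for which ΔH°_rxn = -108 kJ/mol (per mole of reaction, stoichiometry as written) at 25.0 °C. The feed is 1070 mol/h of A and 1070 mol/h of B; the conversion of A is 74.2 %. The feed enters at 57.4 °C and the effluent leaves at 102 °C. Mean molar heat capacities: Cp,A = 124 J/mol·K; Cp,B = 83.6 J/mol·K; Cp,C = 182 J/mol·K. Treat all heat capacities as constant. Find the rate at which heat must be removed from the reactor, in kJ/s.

Q_out = 21.5 kJ/s

Extent of reaction ξ = 0.742 × 1070 = 793.94 mol/h
Reaction term: ξ·ΔH°_rxn = 793.94 × -108 = -85746 kJ/h
Sensible, feed 57.4→25 °C: -7197.1 kJ/h
Outlet flows (mol/h): A 276.06, B 276.06, C 793.94
Sensible, products 25→102 °C: 15539 kJ/h
Q = ΔH = -77403 kJ/h = -21.501 kW
Heat removed = 21.501 kJ/s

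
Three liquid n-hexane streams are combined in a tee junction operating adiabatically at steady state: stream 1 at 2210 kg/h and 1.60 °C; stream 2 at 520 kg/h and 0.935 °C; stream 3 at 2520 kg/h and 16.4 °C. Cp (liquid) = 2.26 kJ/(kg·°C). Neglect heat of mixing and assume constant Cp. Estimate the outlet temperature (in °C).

Energy balance with Q = 0: Σ ṁᵢCp,ᵢ(T_out − Tᵢ) = 0
T_out = Σ ṁᵢCp,ᵢTᵢ / Σ ṁᵢCp,ᵢ
      = 102490 / 11865 = 8.6381 °C

T_out = 8.64 °C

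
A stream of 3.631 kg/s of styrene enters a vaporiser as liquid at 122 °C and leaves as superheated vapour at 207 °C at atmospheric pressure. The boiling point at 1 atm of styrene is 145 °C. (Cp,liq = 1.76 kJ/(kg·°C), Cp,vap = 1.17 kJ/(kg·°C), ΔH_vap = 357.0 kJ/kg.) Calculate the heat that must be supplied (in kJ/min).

liquid 122→145 °C: 40.48 kJ/kg
vaporisation at 145 °C: 357 kJ/kg
vapour 145→207 °C: 72.54 kJ/kg
Δh = 40.48 + 357 + 72.54 = 470.02 kJ/kg
Q = ṁ·Δh = 3.631 kg/s × 470.02 kJ/kg = 1706.6 kJ/s
|Q| = 1706.6 kW = 102400 kJ/min

Q = 102000 kJ/min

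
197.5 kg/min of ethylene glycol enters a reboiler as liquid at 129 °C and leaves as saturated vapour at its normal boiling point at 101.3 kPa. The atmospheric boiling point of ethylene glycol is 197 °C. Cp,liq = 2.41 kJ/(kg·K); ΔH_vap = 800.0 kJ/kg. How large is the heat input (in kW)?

Q = 3170 kW

liquid 129→197 °C: 163.88 kJ/kg
vaporisation at 197 °C: 800 kJ/kg
Δh = 163.88 + 800 = 963.88 kJ/kg
Q = ṁ·Δh = 197.5 kg/min × 963.88 kJ/kg = 190370 kJ/min
|Q| = 3172.8 kW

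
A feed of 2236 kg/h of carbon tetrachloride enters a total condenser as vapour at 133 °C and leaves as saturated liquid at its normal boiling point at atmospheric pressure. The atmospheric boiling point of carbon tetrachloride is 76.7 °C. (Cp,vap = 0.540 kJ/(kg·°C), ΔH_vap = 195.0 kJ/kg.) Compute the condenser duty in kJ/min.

Q_c = 8400 kJ/min

vapour 133→76.7 °C: -30.402 kJ/kg
condensation at 76.7 °C: -195 kJ/kg
Δh = -30.402 + -195 = -225.4 kJ/kg
Q = ṁ·Δh = 2236 kg/h × -225.4 kJ/kg = -504000 kJ/h
|Q| = 140 kW = 8400 kJ/min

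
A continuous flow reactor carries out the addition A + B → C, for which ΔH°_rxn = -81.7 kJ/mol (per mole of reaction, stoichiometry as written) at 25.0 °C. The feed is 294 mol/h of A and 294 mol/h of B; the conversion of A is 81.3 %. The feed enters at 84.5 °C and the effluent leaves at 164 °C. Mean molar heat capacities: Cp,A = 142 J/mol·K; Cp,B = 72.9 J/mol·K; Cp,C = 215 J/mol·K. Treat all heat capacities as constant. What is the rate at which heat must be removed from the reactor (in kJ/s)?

Extent of reaction ξ = 0.813 × 294 = 239.02 mol/h
Reaction term: ξ·ΔH°_rxn = 239.02 × -81.7 = -19528 kJ/h
Sensible, feed 84.5→25 °C: -3759.2 kJ/h
Outlet flows (mol/h): A 54.978, B 54.978, C 239.02
Sensible, products 25→164 °C: 8785.4 kJ/h
Q = ΔH = -14502 kJ/h = -4.0283 kW
Heat removed = 4.0283 kJ/s

Q_out = 4.03 kJ/s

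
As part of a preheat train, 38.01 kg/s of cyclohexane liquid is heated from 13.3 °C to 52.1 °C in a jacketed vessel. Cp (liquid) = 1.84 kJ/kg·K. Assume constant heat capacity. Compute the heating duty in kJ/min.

Q = ṁ·Cp·ΔT = 38.01 × 1.84 × (52.1 − 13.3) = 2713.6 kJ/s
Heating duty = 162820 kJ/min

Q = 163000 kJ/min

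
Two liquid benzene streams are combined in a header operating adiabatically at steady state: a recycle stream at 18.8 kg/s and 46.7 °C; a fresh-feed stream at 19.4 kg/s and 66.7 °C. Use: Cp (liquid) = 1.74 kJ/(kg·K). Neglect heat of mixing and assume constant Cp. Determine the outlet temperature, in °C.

Adiabatic, steady state ⇒ Σ ṁᵢCp,ᵢ(T_out − Tᵢ) = 0
T_out = Σ ṁᵢCp,ᵢTᵢ / Σ ṁᵢCp,ᵢ
      = 3779.2 / 66.468 = 56.857 °C

T_out = 56.9 °C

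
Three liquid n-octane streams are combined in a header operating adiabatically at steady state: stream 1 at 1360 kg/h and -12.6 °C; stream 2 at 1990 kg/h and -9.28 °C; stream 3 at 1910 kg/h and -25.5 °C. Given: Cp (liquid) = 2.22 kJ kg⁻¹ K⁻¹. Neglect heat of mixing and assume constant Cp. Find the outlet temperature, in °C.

T_out = -16.0 °C

Energy balance with Q = 0: Σ ṁᵢCp,ᵢ(T_out − Tᵢ) = 0
T_out = Σ ṁᵢCp,ᵢTᵢ / Σ ṁᵢCp,ᵢ
      = -187160 / 11677 = -16.028 °C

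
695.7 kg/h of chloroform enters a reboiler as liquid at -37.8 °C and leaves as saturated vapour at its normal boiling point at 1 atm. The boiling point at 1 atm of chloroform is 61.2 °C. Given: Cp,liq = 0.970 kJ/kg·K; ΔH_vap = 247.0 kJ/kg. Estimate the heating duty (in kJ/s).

liquid -37.8→61.2 °C: 96.03 kJ/kg
vaporisation at 61.2 °C: 247 kJ/kg
Δh = 96.03 + 247 = 343.03 kJ/kg
Q = ṁ·Δh = 695.7 kg/h × 343.03 kJ/kg = 238650 kJ/h
|Q| = 66.291 kW

Q = 66.3 kJ/s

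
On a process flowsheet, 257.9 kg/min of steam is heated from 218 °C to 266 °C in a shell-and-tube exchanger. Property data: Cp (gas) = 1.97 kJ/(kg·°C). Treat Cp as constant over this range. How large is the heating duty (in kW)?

Q = 406 kW

Q = ṁ·Cp·ΔT = 257.9 × 1.97 × (266 − 218) = 24387 kJ/min
Converting: 24387 / 60 s = 406.45 kW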